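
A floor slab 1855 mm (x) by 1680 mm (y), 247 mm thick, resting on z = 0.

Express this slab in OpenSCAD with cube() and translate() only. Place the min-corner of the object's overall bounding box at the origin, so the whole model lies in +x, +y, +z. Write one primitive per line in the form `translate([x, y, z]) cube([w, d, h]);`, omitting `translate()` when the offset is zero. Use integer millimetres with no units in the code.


cube([1855, 1680, 247]);


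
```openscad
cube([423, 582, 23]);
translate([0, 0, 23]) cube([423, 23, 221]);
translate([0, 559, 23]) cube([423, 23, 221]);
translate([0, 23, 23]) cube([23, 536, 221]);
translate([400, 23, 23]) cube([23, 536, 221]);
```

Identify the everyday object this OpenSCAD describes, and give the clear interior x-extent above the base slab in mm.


An open box. The internal width is 377 mm.

A 423×582 base slab with four walls standing on it — an open box. The base is 423 mm wide and the walls are 23 mm thick, so the internal width is 423 − 2 × 23 = 377 mm.


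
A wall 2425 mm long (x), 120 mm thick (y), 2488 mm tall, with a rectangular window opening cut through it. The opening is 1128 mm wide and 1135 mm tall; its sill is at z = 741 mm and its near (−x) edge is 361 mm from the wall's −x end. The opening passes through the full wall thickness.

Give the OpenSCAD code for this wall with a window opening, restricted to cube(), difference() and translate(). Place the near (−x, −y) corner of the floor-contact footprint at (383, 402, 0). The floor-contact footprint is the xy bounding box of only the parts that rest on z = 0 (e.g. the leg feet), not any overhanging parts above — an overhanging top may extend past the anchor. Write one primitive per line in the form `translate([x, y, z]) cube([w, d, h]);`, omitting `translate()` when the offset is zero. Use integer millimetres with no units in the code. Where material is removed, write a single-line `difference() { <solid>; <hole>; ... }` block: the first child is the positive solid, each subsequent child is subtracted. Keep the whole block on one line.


difference() { translate([383, 402, 0]) cube([2425, 120, 2488]); translate([744, 402, 741]) cube([1128, 120, 1135]); }


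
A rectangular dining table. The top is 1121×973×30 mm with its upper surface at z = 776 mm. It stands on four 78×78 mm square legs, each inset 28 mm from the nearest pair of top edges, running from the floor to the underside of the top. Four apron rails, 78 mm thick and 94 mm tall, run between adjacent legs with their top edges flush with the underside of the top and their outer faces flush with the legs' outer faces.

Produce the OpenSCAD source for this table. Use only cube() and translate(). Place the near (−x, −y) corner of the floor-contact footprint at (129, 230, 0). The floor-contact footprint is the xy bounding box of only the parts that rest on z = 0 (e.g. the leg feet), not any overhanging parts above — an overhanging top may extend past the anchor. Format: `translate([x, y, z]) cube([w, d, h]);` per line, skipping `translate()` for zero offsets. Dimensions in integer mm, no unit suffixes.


translate([101, 202, 746]) cube([1121, 973, 30]);
translate([129, 230, 0]) cube([78, 78, 746]);
translate([1116, 230, 0]) cube([78, 78, 746]);
translate([129, 1069, 0]) cube([78, 78, 746]);
translate([1116, 1069, 0]) cube([78, 78, 746]);
translate([207, 230, 652]) cube([909, 78, 94]);
translate([207, 1069, 652]) cube([909, 78, 94]);
translate([129, 308, 652]) cube([78, 761, 94]);
translate([1116, 308, 652]) cube([78, 761, 94]);


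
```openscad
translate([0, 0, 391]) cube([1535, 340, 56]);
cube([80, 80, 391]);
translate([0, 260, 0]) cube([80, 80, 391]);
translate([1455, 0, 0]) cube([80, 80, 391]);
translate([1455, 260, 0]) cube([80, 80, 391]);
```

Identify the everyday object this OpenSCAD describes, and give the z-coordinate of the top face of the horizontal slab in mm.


A bench. The seat-top height is 447 mm.

A long slab on four corner posts — a bench. The slab sits at z = 391 with thickness 56, so the top is 391 + 56 = 447 mm.


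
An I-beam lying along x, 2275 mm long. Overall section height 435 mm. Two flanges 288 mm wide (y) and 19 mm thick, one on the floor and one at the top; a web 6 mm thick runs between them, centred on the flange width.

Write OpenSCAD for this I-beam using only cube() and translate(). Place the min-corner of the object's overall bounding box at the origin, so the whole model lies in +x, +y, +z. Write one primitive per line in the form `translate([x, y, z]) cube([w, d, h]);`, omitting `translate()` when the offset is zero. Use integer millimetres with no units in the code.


cube([2275, 288, 19]);
translate([0, 141, 19]) cube([2275, 6, 397]);
translate([0, 0, 416]) cube([2275, 288, 19]);


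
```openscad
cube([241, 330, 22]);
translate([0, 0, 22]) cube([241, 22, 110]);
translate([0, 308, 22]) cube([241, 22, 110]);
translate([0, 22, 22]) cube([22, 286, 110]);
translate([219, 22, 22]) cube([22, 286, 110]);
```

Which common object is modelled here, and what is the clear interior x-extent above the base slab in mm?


An open box. The internal width is 197 mm.

A 241×330 base slab with four walls standing on it — an open box. The base is 241 mm wide and the walls are 22 mm thick, so the internal width is 241 − 2 × 22 = 197 mm.


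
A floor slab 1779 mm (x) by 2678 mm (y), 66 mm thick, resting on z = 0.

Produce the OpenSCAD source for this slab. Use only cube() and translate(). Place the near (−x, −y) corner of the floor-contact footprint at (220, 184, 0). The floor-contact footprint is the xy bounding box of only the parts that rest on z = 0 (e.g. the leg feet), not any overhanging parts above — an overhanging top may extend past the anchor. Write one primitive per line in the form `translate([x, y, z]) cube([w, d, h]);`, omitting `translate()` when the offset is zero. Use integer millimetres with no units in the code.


translate([220, 184, 0]) cube([1779, 2678, 66]);


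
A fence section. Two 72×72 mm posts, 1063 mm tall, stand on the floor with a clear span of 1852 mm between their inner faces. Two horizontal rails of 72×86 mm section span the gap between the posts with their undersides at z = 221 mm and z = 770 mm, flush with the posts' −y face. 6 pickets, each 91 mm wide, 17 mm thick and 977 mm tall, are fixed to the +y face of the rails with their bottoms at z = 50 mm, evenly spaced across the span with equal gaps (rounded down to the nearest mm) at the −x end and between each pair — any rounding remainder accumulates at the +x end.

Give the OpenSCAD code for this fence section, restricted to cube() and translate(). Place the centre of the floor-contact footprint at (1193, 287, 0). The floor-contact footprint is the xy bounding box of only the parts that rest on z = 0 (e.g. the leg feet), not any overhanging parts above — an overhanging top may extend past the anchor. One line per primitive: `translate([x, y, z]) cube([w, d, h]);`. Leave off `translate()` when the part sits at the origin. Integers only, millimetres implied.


translate([195, 251, 0]) cube([72, 72, 1063]);
translate([2119, 251, 0]) cube([72, 72, 1063]);
translate([267, 251, 221]) cube([1852, 72, 86]);
translate([267, 251, 770]) cube([1852, 72, 86]);
translate([453, 323, 50]) cube([91, 17, 977]);
translate([730, 323, 50]) cube([91, 17, 977]);
translate([1007, 323, 50]) cube([91, 17, 977]);
translate([1284, 323, 50]) cube([91, 17, 977]);
translate([1561, 323, 50]) cube([91, 17, 977]);
translate([1838, 323, 50]) cube([91, 17, 977]);


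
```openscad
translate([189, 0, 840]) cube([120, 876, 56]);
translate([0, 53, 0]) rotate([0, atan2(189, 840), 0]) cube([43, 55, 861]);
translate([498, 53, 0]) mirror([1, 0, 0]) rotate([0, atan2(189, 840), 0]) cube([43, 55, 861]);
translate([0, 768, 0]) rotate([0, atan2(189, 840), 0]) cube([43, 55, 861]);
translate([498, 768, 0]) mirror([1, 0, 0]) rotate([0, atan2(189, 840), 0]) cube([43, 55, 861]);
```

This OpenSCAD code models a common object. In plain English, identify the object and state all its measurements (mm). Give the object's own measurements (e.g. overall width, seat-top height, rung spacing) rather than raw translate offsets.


A sawhorse. A 120×876×56 mm beam (x, y, z) sits on two A-frame leg pairs. Each pair is two raked legs of 43×55 mm section (55 mm along y) splaying symmetrically in x. Each leg rises 840 mm vertically over 189 mm of horizontal reach and is 861 mm long along its own axis. Every leg's outer bottom edge rests on the floor and its outer top edge meets a bottom edge of the beam — the left legs (tilting toward +x) meet the beam's −x bottom edge, the right legs (their mirror images, tilting toward −x) meet its +x bottom edge — so the leg tops tuck under the beam, the beam's underside is 840 mm above the floor, and the feet are 498 mm apart outside-to-outside with the beam centred between them. The two leg pairs are set in 53 mm from either end of the beam.


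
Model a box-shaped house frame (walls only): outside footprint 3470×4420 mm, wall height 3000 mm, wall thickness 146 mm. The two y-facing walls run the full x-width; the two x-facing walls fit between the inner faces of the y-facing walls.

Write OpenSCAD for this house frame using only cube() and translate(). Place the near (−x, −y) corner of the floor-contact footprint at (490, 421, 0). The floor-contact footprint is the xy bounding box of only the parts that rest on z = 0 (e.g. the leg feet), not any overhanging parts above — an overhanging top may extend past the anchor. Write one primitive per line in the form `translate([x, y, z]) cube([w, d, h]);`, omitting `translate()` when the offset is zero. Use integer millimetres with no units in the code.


translate([490, 421, 0]) cube([3470, 146, 3000]);
translate([490, 4695, 0]) cube([3470, 146, 3000]);
translate([490, 567, 0]) cube([146, 4128, 3000]);
translate([3814, 567, 0]) cube([146, 4128, 3000]);


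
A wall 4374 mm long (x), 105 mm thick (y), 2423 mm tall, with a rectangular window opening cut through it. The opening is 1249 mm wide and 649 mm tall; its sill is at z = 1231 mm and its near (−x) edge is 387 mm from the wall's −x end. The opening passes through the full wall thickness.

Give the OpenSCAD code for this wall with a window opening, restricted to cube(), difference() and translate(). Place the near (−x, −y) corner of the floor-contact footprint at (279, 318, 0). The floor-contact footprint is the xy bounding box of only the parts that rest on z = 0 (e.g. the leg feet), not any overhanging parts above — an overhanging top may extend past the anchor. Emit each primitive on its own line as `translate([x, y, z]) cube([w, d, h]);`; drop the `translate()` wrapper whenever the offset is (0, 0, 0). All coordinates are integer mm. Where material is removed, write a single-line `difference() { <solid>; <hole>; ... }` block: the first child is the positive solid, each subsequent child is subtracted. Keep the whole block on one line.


difference() { translate([279, 318, 0]) cube([4374, 105, 2423]); translate([666, 318, 1231]) cube([1249, 105, 649]); }


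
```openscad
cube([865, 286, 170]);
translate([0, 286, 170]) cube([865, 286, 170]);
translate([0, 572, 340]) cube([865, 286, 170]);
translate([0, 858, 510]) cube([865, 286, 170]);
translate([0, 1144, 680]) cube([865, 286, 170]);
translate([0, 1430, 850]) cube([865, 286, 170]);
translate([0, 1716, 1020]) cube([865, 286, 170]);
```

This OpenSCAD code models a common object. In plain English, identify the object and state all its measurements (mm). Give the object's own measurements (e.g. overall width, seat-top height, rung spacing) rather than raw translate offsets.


A straight staircase of 7 solid steps. Each step is 865 mm wide (x), 286 mm deep (y, the going) and 170 mm tall (the rise). The first step rests on the floor; each subsequent step sits one going further in +y and one rise higher in +z, directly behind and above the previous step with no overlap.


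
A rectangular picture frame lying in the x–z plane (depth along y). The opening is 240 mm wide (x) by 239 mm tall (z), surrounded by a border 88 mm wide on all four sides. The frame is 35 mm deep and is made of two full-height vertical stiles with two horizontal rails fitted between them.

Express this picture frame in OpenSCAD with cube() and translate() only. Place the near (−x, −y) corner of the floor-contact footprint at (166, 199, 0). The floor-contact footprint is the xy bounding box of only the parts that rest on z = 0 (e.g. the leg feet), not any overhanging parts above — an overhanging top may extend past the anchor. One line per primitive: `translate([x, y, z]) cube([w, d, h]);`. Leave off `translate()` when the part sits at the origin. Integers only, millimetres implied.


translate([166, 199, 0]) cube([88, 35, 415]);
translate([494, 199, 0]) cube([88, 35, 415]);
translate([254, 199, 0]) cube([240, 35, 88]);
translate([254, 199, 327]) cube([240, 35, 88]);


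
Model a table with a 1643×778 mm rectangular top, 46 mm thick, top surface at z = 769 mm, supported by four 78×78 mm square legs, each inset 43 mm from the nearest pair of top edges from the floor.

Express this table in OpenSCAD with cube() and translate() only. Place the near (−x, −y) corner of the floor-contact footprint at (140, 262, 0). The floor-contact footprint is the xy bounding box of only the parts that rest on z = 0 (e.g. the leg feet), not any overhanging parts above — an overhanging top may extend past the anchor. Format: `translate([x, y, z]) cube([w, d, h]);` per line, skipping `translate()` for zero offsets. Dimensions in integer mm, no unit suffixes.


// leg_h = 769 - 46 = 723
translate([97, 219, 723]) cube([1643, 778, 46]);
translate([140, 262, 0]) cube([78, 78, 723]);
translate([1619, 262, 0]) cube([78, 78, 723]);
translate([140, 876, 0]) cube([78, 78, 723]);
translate([1619, 876, 0]) cube([78, 78, 723]);


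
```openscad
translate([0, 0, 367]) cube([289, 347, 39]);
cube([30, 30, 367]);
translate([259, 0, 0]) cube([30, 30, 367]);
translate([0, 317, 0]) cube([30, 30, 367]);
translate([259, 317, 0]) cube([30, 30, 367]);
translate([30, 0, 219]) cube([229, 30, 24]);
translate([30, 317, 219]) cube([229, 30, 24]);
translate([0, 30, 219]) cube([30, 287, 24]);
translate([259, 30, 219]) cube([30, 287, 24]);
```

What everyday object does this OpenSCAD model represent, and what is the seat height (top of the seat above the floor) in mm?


A stool. The seat height is 406 mm.

A 289×347×39 slab at z = 367 on four corner posts — a stool. The seat top is 367 + 39 = 406 mm.


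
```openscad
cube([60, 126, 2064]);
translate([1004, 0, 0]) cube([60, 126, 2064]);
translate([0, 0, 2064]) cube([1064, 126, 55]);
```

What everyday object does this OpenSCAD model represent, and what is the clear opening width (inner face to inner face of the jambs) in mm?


A door frame. The clear opening width is 944 mm.

Two 2064 mm tall posts with a header on top — a door frame. The left jamb is 60 mm wide at x = 0; the right jamb starts at x = 1004. The clear opening is 1004 − 60 = 944 mm.


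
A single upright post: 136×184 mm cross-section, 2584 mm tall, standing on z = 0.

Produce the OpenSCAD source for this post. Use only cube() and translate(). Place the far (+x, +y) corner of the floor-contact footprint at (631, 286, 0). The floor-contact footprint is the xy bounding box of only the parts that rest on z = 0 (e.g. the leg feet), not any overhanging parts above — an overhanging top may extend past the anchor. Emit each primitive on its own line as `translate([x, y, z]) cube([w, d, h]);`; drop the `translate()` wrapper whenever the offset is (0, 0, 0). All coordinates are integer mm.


translate([495, 102, 0]) cube([136, 184, 2584]);


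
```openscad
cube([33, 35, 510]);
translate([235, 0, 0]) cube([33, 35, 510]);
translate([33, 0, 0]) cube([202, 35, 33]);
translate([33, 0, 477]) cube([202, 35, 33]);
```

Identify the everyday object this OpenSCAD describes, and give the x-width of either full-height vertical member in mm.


A picture frame. The border width is 33 mm.

Four thin pieces enclosing a rectangular opening — a picture frame. The two full-height stiles are 510 mm tall; the top rail sits at z = 477 and is 33 mm tall, so the border above the opening is 510 − 477 = 33 mm, matching the stile x-width.


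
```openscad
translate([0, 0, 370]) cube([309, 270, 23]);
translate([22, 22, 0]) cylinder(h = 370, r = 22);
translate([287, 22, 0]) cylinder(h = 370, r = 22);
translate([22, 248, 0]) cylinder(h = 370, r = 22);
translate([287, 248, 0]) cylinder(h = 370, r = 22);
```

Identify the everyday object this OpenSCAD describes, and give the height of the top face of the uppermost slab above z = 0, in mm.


A stool. The seat height is 393 mm.

A 309×270×23 slab at z = 370 on four corner cylinders — a stool. The seat top is 370 + 23 = 393 mm.


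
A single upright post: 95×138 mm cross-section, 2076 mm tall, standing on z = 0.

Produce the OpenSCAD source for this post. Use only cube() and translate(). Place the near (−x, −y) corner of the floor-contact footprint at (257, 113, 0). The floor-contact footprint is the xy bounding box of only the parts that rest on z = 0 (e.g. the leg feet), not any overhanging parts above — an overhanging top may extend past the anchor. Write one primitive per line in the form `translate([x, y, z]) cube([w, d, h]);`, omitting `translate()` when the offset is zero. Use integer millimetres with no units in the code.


translate([257, 113, 0]) cube([95, 138, 2076]);


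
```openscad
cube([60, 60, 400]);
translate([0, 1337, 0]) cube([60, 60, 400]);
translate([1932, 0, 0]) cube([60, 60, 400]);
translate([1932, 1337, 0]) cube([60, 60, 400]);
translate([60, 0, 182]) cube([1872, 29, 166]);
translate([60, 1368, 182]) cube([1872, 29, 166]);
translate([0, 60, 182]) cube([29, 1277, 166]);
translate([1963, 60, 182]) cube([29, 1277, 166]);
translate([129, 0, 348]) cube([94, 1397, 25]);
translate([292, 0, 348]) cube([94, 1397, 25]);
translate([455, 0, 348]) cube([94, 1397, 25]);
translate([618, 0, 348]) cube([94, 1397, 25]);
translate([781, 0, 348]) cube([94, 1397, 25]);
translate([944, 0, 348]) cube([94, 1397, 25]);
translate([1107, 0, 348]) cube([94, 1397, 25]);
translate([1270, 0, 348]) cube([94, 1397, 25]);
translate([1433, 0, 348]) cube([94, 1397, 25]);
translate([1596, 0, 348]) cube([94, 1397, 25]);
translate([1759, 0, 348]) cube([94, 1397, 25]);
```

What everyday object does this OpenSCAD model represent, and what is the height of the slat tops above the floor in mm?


A bed frame. The slat-top height is 373 mm.

Four posts, four rails, and a row of slats — a bed frame. Slats sit on the rails at z = 182 + 166 = 348; with slat thickness 25, the top is 373 mm.


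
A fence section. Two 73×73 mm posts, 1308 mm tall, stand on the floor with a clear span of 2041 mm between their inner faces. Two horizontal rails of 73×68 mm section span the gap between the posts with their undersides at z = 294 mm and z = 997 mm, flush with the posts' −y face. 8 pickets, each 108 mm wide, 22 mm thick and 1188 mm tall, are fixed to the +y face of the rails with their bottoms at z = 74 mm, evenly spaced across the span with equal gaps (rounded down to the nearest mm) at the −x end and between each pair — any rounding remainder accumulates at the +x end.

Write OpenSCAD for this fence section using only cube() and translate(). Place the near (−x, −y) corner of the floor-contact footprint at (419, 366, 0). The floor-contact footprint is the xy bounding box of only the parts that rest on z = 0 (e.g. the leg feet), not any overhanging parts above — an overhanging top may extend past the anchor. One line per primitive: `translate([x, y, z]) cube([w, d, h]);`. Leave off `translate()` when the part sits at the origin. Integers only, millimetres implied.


translate([419, 366, 0]) cube([73, 73, 1308]);
translate([2533, 366, 0]) cube([73, 73, 1308]);
translate([492, 366, 294]) cube([2041, 73, 68]);
translate([492, 366, 997]) cube([2041, 73, 68]);
translate([622, 439, 74]) cube([108, 22, 1188]);
translate([860, 439, 74]) cube([108, 22, 1188]);
translate([1098, 439, 74]) cube([108, 22, 1188]);
translate([1336, 439, 74]) cube([108, 22, 1188]);
translate([1574, 439, 74]) cube([108, 22, 1188]);
translate([1812, 439, 74]) cube([108, 22, 1188]);
translate([2050, 439, 74]) cube([108, 22, 1188]);
translate([2288, 439, 74]) cube([108, 22, 1188]);


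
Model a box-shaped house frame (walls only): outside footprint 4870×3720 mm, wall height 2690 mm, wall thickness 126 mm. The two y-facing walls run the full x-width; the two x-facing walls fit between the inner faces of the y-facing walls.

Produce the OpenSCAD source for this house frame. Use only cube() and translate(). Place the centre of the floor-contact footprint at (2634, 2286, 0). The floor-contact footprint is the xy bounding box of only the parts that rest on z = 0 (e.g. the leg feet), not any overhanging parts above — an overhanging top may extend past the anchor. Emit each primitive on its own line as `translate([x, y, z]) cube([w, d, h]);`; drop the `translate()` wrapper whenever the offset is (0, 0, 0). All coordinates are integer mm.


translate([199, 426, 0]) cube([4870, 126, 2690]);
translate([199, 4020, 0]) cube([4870, 126, 2690]);
translate([199, 552, 0]) cube([126, 3468, 2690]);
translate([4943, 552, 0]) cube([126, 3468, 2690]);


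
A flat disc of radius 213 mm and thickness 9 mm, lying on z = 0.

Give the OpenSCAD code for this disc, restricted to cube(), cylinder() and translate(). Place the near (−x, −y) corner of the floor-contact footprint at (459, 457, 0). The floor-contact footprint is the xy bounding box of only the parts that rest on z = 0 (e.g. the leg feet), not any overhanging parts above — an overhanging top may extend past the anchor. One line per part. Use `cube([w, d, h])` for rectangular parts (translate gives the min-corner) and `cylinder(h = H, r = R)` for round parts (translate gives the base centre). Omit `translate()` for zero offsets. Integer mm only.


translate([672, 670, 0]) cylinder(h = 9, r = 213);


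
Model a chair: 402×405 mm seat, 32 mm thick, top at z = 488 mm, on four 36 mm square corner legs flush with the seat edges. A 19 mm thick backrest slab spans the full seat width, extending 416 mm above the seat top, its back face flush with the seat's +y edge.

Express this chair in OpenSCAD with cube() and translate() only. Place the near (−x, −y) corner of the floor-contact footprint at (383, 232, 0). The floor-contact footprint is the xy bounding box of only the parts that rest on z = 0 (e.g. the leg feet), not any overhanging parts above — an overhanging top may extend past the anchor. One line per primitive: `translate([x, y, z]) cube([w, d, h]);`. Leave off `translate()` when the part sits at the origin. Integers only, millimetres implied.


translate([383, 232, 456]) cube([402, 405, 32]);
translate([383, 232, 0]) cube([36, 36, 456]);
translate([749, 232, 0]) cube([36, 36, 456]);
translate([383, 601, 0]) cube([36, 36, 456]);
translate([749, 601, 0]) cube([36, 36, 456]);
translate([383, 618, 488]) cube([402, 19, 416]);


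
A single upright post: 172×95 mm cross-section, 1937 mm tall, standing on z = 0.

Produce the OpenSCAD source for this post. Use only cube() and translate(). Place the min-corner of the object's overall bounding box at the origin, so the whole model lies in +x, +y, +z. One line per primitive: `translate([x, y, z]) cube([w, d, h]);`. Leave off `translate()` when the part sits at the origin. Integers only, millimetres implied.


cube([172, 95, 1937]);


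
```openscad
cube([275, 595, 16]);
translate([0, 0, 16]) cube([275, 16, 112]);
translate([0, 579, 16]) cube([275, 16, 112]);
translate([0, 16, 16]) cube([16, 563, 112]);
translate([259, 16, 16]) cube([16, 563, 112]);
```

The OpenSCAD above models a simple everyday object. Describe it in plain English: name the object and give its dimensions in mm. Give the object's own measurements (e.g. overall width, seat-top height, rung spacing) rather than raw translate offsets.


An open-topped rectangular box: outside dimensions 275×595×128 mm, with a uniform wall and base thickness of 16 mm. The base is a full 275×595 slab on the floor; four walls sit on top of the base. The front and back walls (the −y and +y sides) span the full width; the two side walls fit between them.


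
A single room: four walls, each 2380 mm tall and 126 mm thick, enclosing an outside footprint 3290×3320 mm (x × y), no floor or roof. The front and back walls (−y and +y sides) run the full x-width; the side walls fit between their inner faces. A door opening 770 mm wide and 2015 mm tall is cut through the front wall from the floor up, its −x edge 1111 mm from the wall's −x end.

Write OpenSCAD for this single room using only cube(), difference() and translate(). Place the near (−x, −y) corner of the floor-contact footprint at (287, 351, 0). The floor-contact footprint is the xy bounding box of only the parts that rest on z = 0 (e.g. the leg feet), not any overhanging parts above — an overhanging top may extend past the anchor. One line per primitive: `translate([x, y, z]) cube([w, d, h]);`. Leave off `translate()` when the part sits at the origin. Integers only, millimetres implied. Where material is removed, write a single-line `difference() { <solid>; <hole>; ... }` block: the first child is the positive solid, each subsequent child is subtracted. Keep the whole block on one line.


difference() { translate([287, 351, 0]) cube([3290, 126, 2380]); translate([1398, 351, 0]) cube([770, 126, 2015]); }
translate([287, 3545, 0]) cube([3290, 126, 2380]);
translate([287, 477, 0]) cube([126, 3068, 2380]);
translate([3451, 477, 0]) cube([126, 3068, 2380]);


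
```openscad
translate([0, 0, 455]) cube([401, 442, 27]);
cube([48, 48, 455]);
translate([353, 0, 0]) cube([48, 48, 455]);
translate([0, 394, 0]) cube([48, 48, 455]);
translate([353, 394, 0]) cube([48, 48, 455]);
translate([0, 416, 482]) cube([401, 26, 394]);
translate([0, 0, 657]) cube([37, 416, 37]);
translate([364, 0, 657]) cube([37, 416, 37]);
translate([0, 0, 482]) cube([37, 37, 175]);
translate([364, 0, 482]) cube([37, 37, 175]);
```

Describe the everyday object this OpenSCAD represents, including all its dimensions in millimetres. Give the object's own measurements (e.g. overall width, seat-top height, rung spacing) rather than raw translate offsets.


A chair. The seat is a 401×442×27 mm slab with its top at z = 482 mm, on four 48×48 mm corner legs (flush with the seat edges, standing on z = 0). A flat backrest 26 mm thick, 394 mm tall, spans the full seat width and rises from the seat top along its +y edge, rear face flush with the rear of the seat. Two armrests of 37×37 mm section run along each side from the seat's front edge to the front of the backrest, top faces 212 mm above the seat top and outer faces flush with the seat's x-edges; a 37×37 mm post under the front of each armrest stands on the seat at the front corner.


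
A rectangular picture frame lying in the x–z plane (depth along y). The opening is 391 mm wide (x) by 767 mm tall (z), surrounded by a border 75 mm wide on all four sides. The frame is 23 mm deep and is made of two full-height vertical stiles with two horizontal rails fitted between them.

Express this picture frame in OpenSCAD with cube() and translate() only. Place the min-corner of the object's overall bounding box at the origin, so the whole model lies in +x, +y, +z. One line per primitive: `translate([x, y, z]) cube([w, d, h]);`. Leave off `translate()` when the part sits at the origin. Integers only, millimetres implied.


cube([75, 23, 917]);
translate([466, 0, 0]) cube([75, 23, 917]);
translate([75, 0, 0]) cube([391, 23, 75]);
translate([75, 0, 842]) cube([391, 23, 75]);


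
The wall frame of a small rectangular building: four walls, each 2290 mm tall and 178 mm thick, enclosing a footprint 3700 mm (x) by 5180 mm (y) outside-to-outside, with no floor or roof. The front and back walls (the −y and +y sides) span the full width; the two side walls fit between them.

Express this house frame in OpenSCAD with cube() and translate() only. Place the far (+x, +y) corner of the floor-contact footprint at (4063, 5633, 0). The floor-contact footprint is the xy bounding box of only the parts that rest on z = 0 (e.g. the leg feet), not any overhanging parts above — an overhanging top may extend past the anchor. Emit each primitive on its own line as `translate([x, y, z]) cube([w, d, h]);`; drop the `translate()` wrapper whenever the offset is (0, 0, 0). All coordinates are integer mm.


translate([363, 453, 0]) cube([3700, 178, 2290]);
translate([363, 5455, 0]) cube([3700, 178, 2290]);
translate([363, 631, 0]) cube([178, 4824, 2290]);
translate([3885, 631, 0]) cube([178, 4824, 2290]);


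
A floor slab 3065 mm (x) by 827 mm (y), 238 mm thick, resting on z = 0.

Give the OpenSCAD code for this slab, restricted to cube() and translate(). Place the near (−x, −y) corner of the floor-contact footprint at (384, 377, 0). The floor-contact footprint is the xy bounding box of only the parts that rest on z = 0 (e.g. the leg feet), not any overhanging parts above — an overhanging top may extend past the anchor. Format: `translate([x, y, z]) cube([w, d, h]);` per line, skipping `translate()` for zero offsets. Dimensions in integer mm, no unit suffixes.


translate([384, 377, 0]) cube([3065, 827, 238]);


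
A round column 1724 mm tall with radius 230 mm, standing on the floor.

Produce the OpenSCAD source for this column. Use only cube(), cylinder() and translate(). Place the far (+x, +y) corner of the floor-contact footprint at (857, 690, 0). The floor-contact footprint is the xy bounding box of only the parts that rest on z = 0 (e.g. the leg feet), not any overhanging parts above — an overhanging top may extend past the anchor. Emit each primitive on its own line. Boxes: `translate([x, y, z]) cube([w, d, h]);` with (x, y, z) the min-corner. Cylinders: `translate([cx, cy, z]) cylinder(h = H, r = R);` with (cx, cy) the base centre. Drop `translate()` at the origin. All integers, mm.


translate([627, 460, 0]) cylinder(h = 1724, r = 230);


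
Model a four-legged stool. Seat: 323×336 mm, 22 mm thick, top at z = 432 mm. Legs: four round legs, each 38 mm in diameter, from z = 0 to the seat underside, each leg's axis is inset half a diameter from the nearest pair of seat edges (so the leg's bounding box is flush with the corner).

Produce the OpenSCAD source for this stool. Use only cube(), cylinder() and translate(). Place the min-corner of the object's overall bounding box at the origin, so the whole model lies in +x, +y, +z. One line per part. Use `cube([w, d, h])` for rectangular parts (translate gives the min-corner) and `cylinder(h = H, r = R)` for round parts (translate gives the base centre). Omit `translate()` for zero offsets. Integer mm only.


// leg_h = 432 - 22 = 410
translate([0, 0, 410]) cube([323, 336, 22]);
translate([19, 19, 0]) cylinder(h = 410, r = 19);
translate([304, 19, 0]) cylinder(h = 410, r = 19);
translate([19, 317, 0]) cylinder(h = 410, r = 19);
translate([304, 317, 0]) cylinder(h = 410, r = 19);


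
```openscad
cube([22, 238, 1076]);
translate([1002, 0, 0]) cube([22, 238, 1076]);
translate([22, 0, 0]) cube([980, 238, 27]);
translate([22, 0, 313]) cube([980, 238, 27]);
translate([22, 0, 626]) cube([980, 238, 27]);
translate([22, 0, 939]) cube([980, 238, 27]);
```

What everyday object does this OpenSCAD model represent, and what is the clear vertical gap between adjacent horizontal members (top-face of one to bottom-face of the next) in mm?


A bookshelf. The clear shelf gap is 286 mm.

Two tall side panels with 4 horizontal boards between them — a bookshelf. The first two shelf undersides are at z = 0 and z = 313; with shelf thickness 27, the clear gap is 313 − 0 − 27 = 286 mm.


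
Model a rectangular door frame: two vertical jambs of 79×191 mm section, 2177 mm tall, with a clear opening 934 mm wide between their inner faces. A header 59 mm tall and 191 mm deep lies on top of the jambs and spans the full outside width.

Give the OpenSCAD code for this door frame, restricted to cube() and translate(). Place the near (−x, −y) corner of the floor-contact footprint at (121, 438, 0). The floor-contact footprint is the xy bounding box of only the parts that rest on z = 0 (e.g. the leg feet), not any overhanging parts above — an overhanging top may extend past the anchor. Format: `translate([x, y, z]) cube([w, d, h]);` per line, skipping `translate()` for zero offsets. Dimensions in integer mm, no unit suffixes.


translate([121, 438, 0]) cube([79, 191, 2177]);
translate([1134, 438, 0]) cube([79, 191, 2177]);
translate([121, 438, 2177]) cube([1092, 191, 59]);


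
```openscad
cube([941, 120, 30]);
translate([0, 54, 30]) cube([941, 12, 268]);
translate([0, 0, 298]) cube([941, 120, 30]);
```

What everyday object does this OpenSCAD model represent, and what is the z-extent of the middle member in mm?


An I-beam. The web height is 268 mm.

Two wide flanges with a thin centred web — an I-beam. Overall 328 mm minus two 30 mm flanges gives a web of 328 − 2·30 = 268 mm.


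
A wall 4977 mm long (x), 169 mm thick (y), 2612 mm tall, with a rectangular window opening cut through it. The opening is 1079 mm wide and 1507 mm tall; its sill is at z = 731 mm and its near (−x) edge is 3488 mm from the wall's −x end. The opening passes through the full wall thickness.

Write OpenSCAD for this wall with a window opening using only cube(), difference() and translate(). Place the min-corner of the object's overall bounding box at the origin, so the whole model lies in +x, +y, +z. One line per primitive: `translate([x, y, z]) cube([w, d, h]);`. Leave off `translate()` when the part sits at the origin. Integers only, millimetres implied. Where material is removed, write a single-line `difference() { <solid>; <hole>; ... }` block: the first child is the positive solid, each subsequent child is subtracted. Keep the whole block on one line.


difference() { cube([4977, 169, 2612]); translate([3488, 0, 731]) cube([1079, 169, 1507]); }


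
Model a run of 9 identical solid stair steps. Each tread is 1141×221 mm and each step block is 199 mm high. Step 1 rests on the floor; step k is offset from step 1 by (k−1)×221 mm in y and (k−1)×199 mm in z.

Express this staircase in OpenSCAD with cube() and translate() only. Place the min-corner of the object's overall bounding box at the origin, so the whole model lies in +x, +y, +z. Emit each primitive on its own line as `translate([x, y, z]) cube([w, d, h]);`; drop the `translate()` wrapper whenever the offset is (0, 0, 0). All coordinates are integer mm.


cube([1141, 221, 199]);
translate([0, 221, 199]) cube([1141, 221, 199]);
translate([0, 442, 398]) cube([1141, 221, 199]);
translate([0, 663, 597]) cube([1141, 221, 199]);
translate([0, 884, 796]) cube([1141, 221, 199]);
translate([0, 1105, 995]) cube([1141, 221, 199]);
translate([0, 1326, 1194]) cube([1141, 221, 199]);
translate([0, 1547, 1393]) cube([1141, 221, 199]);
translate([0, 1768, 1592]) cube([1141, 221, 199]);


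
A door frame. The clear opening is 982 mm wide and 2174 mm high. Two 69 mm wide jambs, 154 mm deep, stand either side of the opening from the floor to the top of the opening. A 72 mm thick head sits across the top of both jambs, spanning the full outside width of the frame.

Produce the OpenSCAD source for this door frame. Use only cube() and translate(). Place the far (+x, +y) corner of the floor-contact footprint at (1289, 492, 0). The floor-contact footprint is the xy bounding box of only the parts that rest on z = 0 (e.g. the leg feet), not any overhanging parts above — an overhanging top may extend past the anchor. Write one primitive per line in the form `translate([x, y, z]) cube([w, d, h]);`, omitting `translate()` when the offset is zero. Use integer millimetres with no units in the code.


translate([169, 338, 0]) cube([69, 154, 2174]);
translate([1220, 338, 0]) cube([69, 154, 2174]);
translate([169, 338, 2174]) cube([1120, 154, 72]);


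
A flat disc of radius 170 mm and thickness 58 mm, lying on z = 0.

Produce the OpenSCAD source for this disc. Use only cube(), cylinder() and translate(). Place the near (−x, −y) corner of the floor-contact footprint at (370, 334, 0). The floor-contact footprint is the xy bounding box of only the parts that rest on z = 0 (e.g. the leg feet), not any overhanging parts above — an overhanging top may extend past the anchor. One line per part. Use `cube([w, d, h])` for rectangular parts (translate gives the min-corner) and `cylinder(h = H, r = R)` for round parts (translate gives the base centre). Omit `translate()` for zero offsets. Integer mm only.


translate([540, 504, 0]) cylinder(h = 58, r = 170);


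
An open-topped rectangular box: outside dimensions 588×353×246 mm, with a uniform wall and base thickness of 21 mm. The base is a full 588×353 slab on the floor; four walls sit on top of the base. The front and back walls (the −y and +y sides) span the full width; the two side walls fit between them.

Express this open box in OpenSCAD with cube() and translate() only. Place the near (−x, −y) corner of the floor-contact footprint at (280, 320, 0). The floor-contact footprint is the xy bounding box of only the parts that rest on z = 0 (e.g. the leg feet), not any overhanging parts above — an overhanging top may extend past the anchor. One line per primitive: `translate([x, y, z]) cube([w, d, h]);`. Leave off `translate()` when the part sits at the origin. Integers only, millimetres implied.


translate([280, 320, 0]) cube([588, 353, 21]);
translate([280, 320, 21]) cube([588, 21, 225]);
translate([280, 652, 21]) cube([588, 21, 225]);
translate([280, 341, 21]) cube([21, 311, 225]);
translate([847, 341, 21]) cube([21, 311, 225]);


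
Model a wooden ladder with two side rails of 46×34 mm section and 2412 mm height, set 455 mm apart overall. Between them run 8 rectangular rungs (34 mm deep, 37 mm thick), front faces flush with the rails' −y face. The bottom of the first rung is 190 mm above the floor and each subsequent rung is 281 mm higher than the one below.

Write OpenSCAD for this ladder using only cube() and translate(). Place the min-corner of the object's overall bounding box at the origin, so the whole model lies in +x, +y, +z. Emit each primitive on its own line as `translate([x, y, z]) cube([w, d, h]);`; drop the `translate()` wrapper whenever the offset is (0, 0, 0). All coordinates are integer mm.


cube([46, 34, 2412]);
translate([409, 0, 0]) cube([46, 34, 2412]);
translate([46, 0, 190]) cube([363, 34, 37]);
translate([46, 0, 471]) cube([363, 34, 37]);
translate([46, 0, 752]) cube([363, 34, 37]);
translate([46, 0, 1033]) cube([363, 34, 37]);
translate([46, 0, 1314]) cube([363, 34, 37]);
translate([46, 0, 1595]) cube([363, 34, 37]);
translate([46, 0, 1876]) cube([363, 34, 37]);
translate([46, 0, 2157]) cube([363, 34, 37]);


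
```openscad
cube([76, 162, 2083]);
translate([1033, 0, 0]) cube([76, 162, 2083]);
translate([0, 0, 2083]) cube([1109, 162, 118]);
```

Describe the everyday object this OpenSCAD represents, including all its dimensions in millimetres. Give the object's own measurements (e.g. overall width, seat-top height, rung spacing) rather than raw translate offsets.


A door frame. The clear opening is 957 mm wide and 2083 mm high. Two 76 mm wide jambs, 162 mm deep, stand either side of the opening from the floor to the top of the opening. A 118 mm thick head sits across the top of both jambs, spanning the full outside width of the frame.


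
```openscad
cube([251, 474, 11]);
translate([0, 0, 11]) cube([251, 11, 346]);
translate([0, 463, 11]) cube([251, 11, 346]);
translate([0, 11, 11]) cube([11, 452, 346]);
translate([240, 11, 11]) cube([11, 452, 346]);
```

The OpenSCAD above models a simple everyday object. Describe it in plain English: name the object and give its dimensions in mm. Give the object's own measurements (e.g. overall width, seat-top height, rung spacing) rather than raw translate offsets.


An open-topped rectangular box: outside dimensions 251×474×357 mm, with a uniform wall and base thickness of 11 mm. The base is a full 251×474 slab on the floor; four walls sit on top of the base. The front and back walls (the −y and +y sides) span the full width; the two side walls fit between them.
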